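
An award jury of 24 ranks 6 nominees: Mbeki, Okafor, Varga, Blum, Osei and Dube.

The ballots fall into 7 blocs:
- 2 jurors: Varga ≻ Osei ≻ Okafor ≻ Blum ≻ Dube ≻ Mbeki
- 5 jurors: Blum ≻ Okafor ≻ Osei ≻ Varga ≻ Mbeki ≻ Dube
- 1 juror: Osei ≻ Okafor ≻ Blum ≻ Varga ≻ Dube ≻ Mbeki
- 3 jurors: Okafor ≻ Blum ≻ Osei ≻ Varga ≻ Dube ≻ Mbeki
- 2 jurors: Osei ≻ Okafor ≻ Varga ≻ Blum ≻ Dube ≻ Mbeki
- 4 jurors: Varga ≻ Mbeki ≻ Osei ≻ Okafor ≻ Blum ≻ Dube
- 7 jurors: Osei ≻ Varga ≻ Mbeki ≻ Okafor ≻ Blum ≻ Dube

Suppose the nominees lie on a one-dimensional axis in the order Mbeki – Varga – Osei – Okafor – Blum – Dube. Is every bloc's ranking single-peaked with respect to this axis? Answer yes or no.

yes

Axis positions: Mbeki=1, Varga=2, Osei=3, Okafor=4, Blum=5, Dube=6.
Bloc 1 (peak Varga at position 2): ranking walks positions 2-3-4-5-6-1, expanding outward from the peak — single-peaked.
Bloc 2 (peak Blum at position 5): ranking walks positions 5-4-3-2-1-6, expanding outward from the peak — single-peaked.
Bloc 3 (peak Osei at position 3): ranking walks positions 3-4-5-2-6-1, expanding outward from the peak — single-peaked.
Bloc 4 (peak Okafor at position 4): ranking walks positions 4-5-3-2-6-1, expanding outward from the peak — single-peaked.
Bloc 5 (peak Osei at position 3): ranking walks positions 3-4-2-5-6-1, expanding outward from the peak — single-peaked.
Bloc 6 (peak Varga at position 2): ranking walks positions 2-1-3-4-5-6, expanding outward from the peak — single-peaked.
Bloc 7 (peak Osei at position 3): ranking walks positions 3-2-1-4-5-6, expanding outward from the peak — single-peaked.
Every ranking is single-peaked on this axis.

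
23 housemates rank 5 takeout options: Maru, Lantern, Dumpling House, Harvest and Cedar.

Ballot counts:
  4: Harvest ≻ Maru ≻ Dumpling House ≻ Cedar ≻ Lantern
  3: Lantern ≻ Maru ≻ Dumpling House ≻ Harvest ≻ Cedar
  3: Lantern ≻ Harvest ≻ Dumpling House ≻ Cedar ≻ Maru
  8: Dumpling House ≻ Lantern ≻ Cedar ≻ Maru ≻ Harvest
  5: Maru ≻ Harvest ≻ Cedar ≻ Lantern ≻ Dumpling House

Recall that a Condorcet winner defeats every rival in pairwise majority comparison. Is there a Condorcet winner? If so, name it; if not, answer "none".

Head-to-head results (23 friends):
Maru vs Lantern: 9 to 14, Lantern.
Maru vs Dumpling House: Maru preferred on 4+3+5 = 12 ballots; Maru wins 12–11.
Maru vs Harvest: 3+8+5 = 16 for Maru, 7 for Harvest — Maru by 16–7.
Maru vs Cedar: Maru is ranked higher on 4+3+5 = 12 ballots, Cedar on 11. Maru wins 12–11.
Lantern vs Dumpling House: 3+3+5 = 11 for Lantern, 12 for Dumpling House — Dumpling House by 12–11.
Lantern vs Harvest: 3+3+8 = 14 for Lantern, 9 for Harvest — Lantern by 14–9.
Lantern vs Cedar: 3+3+8 = 14 for Lantern, 9 for Cedar — Lantern by 14–9.
Dumpling House vs Harvest: 11 to 12, Harvest.
Dumpling House vs Cedar: Dumpling House is ranked higher on 4+3+3+8 = 18 ballots, Cedar on 5. Dumpling House wins 18–5.
Harvest vs Cedar: 15 to 8, Harvest.
No restaurant is unbeaten: Maru loses to Lantern; Lantern loses to Dumpling House; Dumpling House loses to Maru; Harvest loses to Maru; Cedar loses to Maru. In particular Maru beats Dumpling House beats Lantern beats Maru is a majority cycle — no Condorcet winner exists.

none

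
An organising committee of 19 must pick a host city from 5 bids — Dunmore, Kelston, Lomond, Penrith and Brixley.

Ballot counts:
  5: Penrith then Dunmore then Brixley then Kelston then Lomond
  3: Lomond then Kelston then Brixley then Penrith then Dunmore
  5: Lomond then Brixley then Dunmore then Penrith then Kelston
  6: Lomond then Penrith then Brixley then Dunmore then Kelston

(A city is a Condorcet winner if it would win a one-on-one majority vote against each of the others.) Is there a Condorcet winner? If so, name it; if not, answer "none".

Pairwise majorities:
Dunmore vs Kelston: Dunmore is ranked higher on 5+5+6 = 16 ballots, Kelston on 3. Dunmore wins 16–3.
Dunmore vs Lomond: Dunmore is ranked higher on 5 ballots, Lomond on 14. Lomond wins 14–5.
Dunmore vs Penrith: Dunmore preferred on 5 ballots; Penrith wins 14–5.
Dunmore vs Brixley: Dunmore preferred on 5 ballots; Brixley wins 14–5.
Kelston vs Lomond: 5 for Kelston, 14 for Lomond — Lomond by 14–5.
Kelston vs Penrith: 3 to 16, Penrith.
Kelston vs Brixley: Kelston is ranked higher on 3 ballots, Brixley on 16. Brixley wins 16–3.
Lomond vs Penrith: 14 to 5, Lomond.
Lomond vs Brixley: Lomond is ranked higher on 3+5+6 = 14 ballots, Brixley on 5. Lomond wins 14–5.
Penrith vs Brixley: Penrith preferred on 5+6 = 11 ballots; Penrith wins 11–8.
Lomond beats each of Dunmore, Kelston, Penrith, Brixley — Lomond is the Condorcet winner.

Lomond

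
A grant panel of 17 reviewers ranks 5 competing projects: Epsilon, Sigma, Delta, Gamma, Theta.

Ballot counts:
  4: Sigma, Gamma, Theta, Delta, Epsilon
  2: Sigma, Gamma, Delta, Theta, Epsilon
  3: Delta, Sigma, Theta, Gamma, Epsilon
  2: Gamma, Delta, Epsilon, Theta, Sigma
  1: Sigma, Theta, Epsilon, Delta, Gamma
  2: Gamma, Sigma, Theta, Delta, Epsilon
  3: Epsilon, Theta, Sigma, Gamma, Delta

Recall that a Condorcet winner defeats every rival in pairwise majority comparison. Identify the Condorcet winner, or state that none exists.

Head-to-head results (17 reviewers):
Epsilon vs Sigma: Sigma wins 12–5.
Epsilon–Delta: Delta 13–4.
Epsilon vs Gamma: Gamma, 13–4.
Epsilon vs Theta: Theta, 12–5.
Sigma vs Delta: Sigma, 12–5.
Sigma vs Gamma: Sigma, 13–4.
Sigma vs Theta: Sigma, 12–5.
Delta vs Gamma: Gamma, 13–4.
Delta vs Theta: Theta, 10–7.
Gamma vs Theta: Gamma, 10–7.
Sigma wins every pairwise contest, so Sigma is the Condorcet winner.

Sigma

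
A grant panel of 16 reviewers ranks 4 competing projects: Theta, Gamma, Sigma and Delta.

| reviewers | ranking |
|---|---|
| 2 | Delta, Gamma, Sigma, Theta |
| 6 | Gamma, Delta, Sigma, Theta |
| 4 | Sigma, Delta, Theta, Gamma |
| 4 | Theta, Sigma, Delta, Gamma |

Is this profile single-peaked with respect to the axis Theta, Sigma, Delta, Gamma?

yes

Axis positions: Theta=1, Sigma=2, Delta=3, Gamma=4.
Faction 1 (peak Delta at position 3): ranking walks positions 3-4-2-1, expanding outward from the peak — single-peaked.
Faction 2 (peak Gamma at position 4): ranking walks positions 4-3-2-1, expanding outward from the peak — single-peaked.
Faction 3 (peak Sigma at position 2): ranking walks positions 2-3-1-4, expanding outward from the peak — single-peaked.
Faction 4 (peak Theta at position 1): ranking walks positions 1-2-3-4, expanding outward from the peak — single-peaked.
Every ranking is single-peaked on this axis.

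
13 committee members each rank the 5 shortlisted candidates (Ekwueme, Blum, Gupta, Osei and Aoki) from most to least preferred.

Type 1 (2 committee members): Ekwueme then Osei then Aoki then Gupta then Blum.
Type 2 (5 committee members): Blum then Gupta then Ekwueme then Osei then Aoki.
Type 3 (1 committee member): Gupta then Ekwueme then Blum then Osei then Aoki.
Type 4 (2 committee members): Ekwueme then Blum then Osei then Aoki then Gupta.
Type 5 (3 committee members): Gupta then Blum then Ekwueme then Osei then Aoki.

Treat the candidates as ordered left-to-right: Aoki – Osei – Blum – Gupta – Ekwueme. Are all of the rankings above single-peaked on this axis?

Axis positions: Aoki=1, Osei=2, Blum=3, Gupta=4, Ekwueme=5.
Type 1: ranking walks positions 5-2-1-4-3; Osei is ranked above Gupta even though Gupta lies between Osei and the peak Ekwueme on the axis — preferences dip and rise again. Not single-peaked.
Type 2 (peak Blum at position 3): ranking walks positions 3-4-5-2-1, expanding outward from the peak — single-peaked.
Type 3 (peak Gupta at position 4): ranking walks positions 4-5-3-2-1, expanding outward from the peak — single-peaked.
Type 4: ranking walks positions 5-3-2-1-4; Blum is ranked above Gupta even though Gupta lies between Blum and the peak Ekwueme on the axis — preferences dip and rise again. Not single-peaked.
Type 5 (peak Gupta at position 4): ranking walks positions 4-3-5-2-1, expanding outward from the peak — single-peaked.
Type 1 violates single-peakedness, so the profile is not single-peaked on this axis.

no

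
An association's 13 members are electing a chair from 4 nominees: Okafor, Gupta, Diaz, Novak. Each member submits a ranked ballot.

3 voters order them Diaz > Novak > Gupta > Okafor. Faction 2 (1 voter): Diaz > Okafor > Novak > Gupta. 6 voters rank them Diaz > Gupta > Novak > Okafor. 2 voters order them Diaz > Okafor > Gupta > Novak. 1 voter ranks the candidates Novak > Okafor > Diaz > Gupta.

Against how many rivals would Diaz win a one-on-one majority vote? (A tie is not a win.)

3

Diaz against each rival (13 voters):
Diaz vs Okafor: Diaz wins 12–1.
Diaz vs Gupta: Diaz preferred on 3+1+6+2+1 = 13 ballots; Diaz wins 13–0.
Diaz vs Novak: Diaz, 12–1.
Diaz beats Okafor, Gupta, Novak — 3 pairwise wins.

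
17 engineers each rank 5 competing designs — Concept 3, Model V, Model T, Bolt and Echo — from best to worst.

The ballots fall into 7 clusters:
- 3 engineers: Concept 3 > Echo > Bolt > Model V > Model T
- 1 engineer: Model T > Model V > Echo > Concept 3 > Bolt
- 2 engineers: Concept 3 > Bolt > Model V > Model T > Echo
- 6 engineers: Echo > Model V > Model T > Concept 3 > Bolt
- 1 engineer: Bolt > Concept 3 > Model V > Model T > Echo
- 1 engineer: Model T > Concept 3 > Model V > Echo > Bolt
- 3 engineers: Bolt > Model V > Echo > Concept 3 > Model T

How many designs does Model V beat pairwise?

2

Model V against each rival (17 engineers):
Model V vs Concept 3: Model V wins 10–7.
Model V vs Model T: Model V preferred on 3+2+6+1+3 = 15 ballots; Model V wins 15–2.
Model V vs Bolt: Model V is ranked higher on 1+6+1 = 8 ballots, Bolt on 9. Bolt wins 9–8.
Model V vs Echo: Model V preferred on 1+2+1+1+3 = 8 ballots; Echo wins 9–8.
Model V beats Concept 3, Model T; loses to Bolt, Echo — 2 pairwise wins.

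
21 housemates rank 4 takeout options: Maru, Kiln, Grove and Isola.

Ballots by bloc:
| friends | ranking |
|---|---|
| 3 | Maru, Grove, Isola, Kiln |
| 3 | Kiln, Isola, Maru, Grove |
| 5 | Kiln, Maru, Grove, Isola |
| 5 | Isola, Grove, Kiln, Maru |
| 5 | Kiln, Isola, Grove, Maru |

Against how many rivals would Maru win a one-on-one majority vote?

1

Maru against each rival (21 friends):
Maru–Kiln: Kiln 18–3.
Maru vs Grove: 11 to 10, Maru.
Maru vs Isola: Maru is ranked higher on 3+5 = 8 ballots, Isola on 13. Isola wins 13–8.
Maru beats Grove; loses to Kiln, Isola — 1 pairwise win.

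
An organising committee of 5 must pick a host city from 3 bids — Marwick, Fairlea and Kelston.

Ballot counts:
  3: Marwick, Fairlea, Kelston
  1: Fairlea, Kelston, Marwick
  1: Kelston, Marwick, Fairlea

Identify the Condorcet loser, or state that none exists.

Kelston

Head-to-head results (5 organisers):
Marwick vs Fairlea: Marwick is ranked higher on 3+1 = 4 ballots, Fairlea on 1. Marwick wins 4–1.
Marwick vs Kelston: Marwick preferred on 3 ballots; Marwick wins 3–2.
Fairlea vs Kelston: Fairlea, 4–1.
Kelston loses to every other city — it is the Condorcet loser.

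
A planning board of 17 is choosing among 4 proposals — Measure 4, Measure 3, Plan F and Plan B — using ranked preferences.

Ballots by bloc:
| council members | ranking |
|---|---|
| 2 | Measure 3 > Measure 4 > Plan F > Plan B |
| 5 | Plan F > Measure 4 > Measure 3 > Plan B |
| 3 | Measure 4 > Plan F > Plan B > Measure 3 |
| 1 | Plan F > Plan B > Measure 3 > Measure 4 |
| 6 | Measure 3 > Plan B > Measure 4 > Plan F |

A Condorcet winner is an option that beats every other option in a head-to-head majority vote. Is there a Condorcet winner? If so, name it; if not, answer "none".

Pairwise majorities:
Measure 4 vs Measure 3: 8 to 9, Measure 3.
Measure 4 vs Plan F: 11 to 6, Measure 4.
Measure 4 vs Plan B: Measure 4 wins 10–7.
Measure 3 vs Plan F: Plan F wins 9–8.
Measure 3 vs Plan B: Measure 3 preferred on 2+5+6 = 13 ballots; Measure 3 wins 13–4.
Plan F vs Plan B: 11 to 6, Plan F.
Every option loses at least once (Measure 4 loses to Measure 3; Measure 3 loses to Plan F; Plan F loses to Measure 4; Plan B loses to Measure 4). The majority relation contains the cycle Measure 4 → Plan F → Measure 3 → Measure 4, so there is no Condorcet winner.

none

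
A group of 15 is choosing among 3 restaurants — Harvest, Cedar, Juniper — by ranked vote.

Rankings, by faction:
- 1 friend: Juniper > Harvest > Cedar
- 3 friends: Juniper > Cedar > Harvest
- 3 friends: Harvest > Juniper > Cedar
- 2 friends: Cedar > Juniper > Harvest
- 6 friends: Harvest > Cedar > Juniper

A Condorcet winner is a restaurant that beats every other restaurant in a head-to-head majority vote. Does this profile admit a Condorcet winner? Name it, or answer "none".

Harvest

Pairwise majorities:
Harvest vs Cedar: Harvest wins 10–5.
Harvest vs Juniper: Harvest wins 9–6.
Cedar–Juniper: Cedar 8–7.
Harvest defeats every rival head-to-head and is the Condorcet winner.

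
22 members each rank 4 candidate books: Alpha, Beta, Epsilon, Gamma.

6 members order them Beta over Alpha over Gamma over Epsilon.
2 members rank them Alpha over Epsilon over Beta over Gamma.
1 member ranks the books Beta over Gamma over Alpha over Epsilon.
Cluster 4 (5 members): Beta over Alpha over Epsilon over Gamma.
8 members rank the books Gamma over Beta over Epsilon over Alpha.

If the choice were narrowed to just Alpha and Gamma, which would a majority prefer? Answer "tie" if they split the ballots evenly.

Alpha

Ballots ranking Alpha above Gamma: 6 + 2 + 5 = 13.
Ballots ranking Gamma above Alpha: 22 − 13 = 9.
Alpha wins the head-to-head 13–9.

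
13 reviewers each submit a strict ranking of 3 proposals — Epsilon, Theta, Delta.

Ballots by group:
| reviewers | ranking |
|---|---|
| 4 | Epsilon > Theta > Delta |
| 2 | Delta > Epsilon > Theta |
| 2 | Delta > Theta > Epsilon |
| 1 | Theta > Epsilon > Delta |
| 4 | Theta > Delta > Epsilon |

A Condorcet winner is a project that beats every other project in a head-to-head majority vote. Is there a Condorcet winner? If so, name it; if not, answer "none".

Theta

Pairwise majorities:
Epsilon vs Theta: Theta, 7–6.
Epsilon vs Delta: Delta wins 8–5.
Theta vs Delta: 4+1+4 = 9 for Theta, 4 for Delta — Theta by 9–4.
Only Theta has no losses; Theta is the Condorcet winner.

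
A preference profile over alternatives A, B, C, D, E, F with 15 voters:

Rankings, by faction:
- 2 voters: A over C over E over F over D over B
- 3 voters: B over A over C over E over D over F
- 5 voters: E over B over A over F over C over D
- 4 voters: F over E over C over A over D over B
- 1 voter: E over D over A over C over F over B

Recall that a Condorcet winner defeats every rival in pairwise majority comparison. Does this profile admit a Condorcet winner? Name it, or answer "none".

Pairwise majorities:
A vs B: A is ranked higher on 2+4+1 = 7 ballots, B on 8. B wins 8–7.
A vs C: 11 to 4, A.
A vs D: A, 14–1.
A vs E: E wins 10–5.
A vs F: 11 to 4, A.
B vs C: B is ranked higher on 3+5 = 8 ballots, C on 7. B wins 8–7.
B vs D: B preferred on 3+5 = 8 ballots; B wins 8–7.
B vs E: E wins 12–3.
B vs F: B is ranked higher on 3+5 = 8 ballots, F on 7. B wins 8–7.
C vs D: C, 14–1.
C vs E: 2+3 = 5 for C, 10 for E — E by 10–5.
C vs F: F wins 9–6.
D vs E: D preferred on 0 ballots; E wins 15–0.
D–F: F 11–4.
E vs F: E wins 11–4.
E beats each of A, B, C, D, F — E is the Condorcet winner.

E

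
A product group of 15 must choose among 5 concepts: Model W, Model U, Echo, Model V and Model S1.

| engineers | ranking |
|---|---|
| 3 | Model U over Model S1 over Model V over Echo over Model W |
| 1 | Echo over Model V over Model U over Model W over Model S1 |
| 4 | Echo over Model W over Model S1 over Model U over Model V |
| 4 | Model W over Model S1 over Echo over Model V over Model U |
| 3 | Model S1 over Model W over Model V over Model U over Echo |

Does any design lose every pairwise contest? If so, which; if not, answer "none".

Model U

Head-to-head results (15 engineers):
Model W–Model U: Model W 11–4.
Model W vs Echo: 4+3 = 7 for Model W, 8 for Echo — Echo by 8–7.
Model W–Model V: Model W 11–4.
Model W vs Model S1: 1+4+4 = 9 for Model W, 6 for Model S1 — Model W by 9–6.
Model U vs Echo: Model U preferred on 3+3 = 6 ballots; Echo wins 9–6.
Model U vs Model V: Model V wins 8–7.
Model U vs Model S1: 3+1 = 4 for Model U, 11 for Model S1 — Model S1 by 11–4.
Echo vs Model V: Echo, 9–6.
Echo vs Model S1: Echo is ranked higher on 1+4 = 5 ballots, Model S1 on 10. Model S1 wins 10–5.
Model V vs Model S1: 1 for Model V, 14 for Model S1 — Model S1 by 14–1.
Model U loses to every other design — it is the Condorcet loser.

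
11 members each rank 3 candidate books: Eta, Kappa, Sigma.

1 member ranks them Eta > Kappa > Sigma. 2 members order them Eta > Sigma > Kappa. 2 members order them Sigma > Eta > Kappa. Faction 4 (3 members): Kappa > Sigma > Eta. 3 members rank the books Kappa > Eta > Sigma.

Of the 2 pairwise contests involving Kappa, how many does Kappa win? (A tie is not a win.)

Kappa against each rival (11 members):
Kappa vs Eta: Kappa, 6–5.
Kappa vs Sigma: Kappa preferred on 1+3+3 = 7 ballots; Kappa wins 7–4.
Kappa beats Eta, Sigma — 2 pairwise wins.

2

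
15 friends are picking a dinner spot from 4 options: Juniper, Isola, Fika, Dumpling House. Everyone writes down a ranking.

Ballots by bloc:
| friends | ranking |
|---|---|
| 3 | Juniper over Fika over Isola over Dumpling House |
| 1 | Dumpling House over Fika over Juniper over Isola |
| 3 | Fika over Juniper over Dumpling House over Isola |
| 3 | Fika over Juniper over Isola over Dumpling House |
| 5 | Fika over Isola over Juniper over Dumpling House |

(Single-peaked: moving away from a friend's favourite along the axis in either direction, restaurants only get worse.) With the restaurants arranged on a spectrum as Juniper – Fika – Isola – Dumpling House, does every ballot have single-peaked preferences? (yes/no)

Axis positions: Juniper=1, Fika=2, Isola=3, Dumpling House=4.
Bloc 1 (peak Juniper at position 1): ranking walks positions 1-2-3-4, expanding outward from the peak — single-peaked.
Bloc 2: ranking walks positions 4-2-1-3; Fika is ranked above Isola even though Isola lies between Fika and the peak Dumpling House on the axis — preferences dip and rise again. Not single-peaked.
Bloc 3: ranking walks positions 2-1-4-3; Dumpling House is ranked above Isola even though Isola lies between Dumpling House and the peak Fika on the axis — preferences dip and rise again. Not single-peaked.
Bloc 4 (peak Fika at position 2): ranking walks positions 2-1-3-4, expanding outward from the peak — single-peaked.
Bloc 5 (peak Fika at position 2): ranking walks positions 2-3-1-4, expanding outward from the peak — single-peaked.
Bloc 2 violates single-peakedness, so the profile is not single-peaked on this axis.

no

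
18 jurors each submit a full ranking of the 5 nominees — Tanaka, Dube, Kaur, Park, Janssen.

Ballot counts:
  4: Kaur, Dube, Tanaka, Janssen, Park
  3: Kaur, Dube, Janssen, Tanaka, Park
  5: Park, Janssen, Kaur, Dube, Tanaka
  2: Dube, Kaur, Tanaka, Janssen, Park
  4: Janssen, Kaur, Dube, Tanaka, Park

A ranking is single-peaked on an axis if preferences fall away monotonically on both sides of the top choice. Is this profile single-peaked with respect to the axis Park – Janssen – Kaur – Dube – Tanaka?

Axis positions: Park=1, Janssen=2, Kaur=3, Dube=4, Tanaka=5.
Ballot type 1 (peak Kaur at position 3): ranking walks positions 3-4-5-2-1, expanding outward from the peak — single-peaked.
Ballot type 2 (peak Kaur at position 3): ranking walks positions 3-4-2-5-1, expanding outward from the peak — single-peaked.
Ballot type 3 (peak Park at position 1): ranking walks positions 1-2-3-4-5, expanding outward from the peak — single-peaked.
Ballot type 4 (peak Dube at position 4): ranking walks positions 4-3-5-2-1, expanding outward from the peak — single-peaked.
Ballot type 5 (peak Janssen at position 2): ranking walks positions 2-3-4-5-1, expanding outward from the peak — single-peaked.
Every ranking is single-peaked on this axis.

yes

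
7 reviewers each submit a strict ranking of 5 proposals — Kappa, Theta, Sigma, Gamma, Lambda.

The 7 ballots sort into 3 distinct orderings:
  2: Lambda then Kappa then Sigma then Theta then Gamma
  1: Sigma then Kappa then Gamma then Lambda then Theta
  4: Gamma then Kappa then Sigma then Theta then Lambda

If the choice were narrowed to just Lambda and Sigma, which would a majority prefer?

Ballots ranking Lambda above Sigma: 2.
Ballots ranking Sigma above Lambda: 7 − 2 = 5.
Sigma wins the head-to-head 5–2.

Sigma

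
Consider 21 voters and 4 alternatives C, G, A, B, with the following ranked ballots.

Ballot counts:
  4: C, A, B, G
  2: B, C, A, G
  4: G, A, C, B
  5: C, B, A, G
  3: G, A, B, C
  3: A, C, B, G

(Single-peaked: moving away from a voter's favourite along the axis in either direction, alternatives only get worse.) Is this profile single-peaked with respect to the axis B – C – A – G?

no

Axis positions: B=1, C=2, A=3, G=4.
Ballot type 1 (peak C at position 2): ranking walks positions 2-3-1-4, expanding outward from the peak — single-peaked.
Ballot type 2 (peak B at position 1): ranking walks positions 1-2-3-4, expanding outward from the peak — single-peaked.
Ballot type 3 (peak G at position 4): ranking walks positions 4-3-2-1, expanding outward from the peak — single-peaked.
Ballot type 4 (peak C at position 2): ranking walks positions 2-1-3-4, expanding outward from the peak — single-peaked.
Ballot type 5: ranking walks positions 4-3-1-2; B is ranked above C even though C lies between B and the peak G on the axis — preferences dip and rise again. Not single-peaked.
Ballot type 6 (peak A at position 3): ranking walks positions 3-2-1-4, expanding outward from the peak — single-peaked.
Ballot type 5 violates single-peakedness, so the profile is not single-peaked on this axis.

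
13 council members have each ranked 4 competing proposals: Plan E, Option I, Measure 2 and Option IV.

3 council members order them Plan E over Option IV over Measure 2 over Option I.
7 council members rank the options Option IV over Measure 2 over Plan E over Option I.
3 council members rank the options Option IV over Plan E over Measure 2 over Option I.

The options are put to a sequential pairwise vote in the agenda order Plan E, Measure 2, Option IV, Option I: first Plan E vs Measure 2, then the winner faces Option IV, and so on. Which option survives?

Option IV

Round 1: Plan E vs Measure 2 — 6–7, Measure 2 advances.
Round 2: Measure 2 vs Option IV — 0–13, Option IV advances.
Round 3: Option IV vs Option I — 13–0, Option IV advances.
Option IV survives the agenda.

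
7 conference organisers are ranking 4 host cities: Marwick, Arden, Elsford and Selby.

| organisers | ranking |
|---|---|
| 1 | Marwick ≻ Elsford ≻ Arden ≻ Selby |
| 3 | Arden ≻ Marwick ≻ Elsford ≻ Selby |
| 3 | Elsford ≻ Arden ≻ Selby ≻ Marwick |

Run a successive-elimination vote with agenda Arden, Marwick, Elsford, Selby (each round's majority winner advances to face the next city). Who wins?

Round 1: Arden vs Marwick — 6–1, Arden advances.
Round 2: Arden vs Elsford — 3–4, Elsford advances.
Round 3: Elsford vs Selby — 7–0, Elsford advances.
The agenda winner is Elsford.

Elsford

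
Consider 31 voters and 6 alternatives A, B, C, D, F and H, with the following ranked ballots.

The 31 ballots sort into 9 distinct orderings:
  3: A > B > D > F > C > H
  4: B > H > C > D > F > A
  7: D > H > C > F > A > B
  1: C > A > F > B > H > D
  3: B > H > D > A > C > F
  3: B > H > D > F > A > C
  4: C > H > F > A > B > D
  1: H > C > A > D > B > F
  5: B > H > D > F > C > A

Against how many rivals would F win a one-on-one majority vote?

1

F against each rival (31 voters):
F vs A: F, 23–8.
F–B: B 19–12.
F–C: C 20–11.
F–D: D 26–5.
F vs H: H, 27–4.
F beats A; loses to B, C, D, H — 1 pairwise win.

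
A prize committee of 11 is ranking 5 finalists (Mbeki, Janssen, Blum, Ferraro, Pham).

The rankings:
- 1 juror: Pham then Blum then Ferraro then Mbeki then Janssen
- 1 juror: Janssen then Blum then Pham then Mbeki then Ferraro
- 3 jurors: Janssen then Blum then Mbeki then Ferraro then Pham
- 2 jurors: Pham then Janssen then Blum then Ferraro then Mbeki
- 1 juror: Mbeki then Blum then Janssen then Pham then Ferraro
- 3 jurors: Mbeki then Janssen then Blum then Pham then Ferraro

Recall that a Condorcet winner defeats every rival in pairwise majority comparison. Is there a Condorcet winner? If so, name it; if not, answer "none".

Head-to-head results (11 jurors):
Mbeki vs Janssen: Janssen wins 6–5.
Mbeki vs Blum: 1+3 = 4 for Mbeki, 7 for Blum — Blum by 7–4.
Mbeki vs Ferraro: 1+3+1+3 = 8 for Mbeki, 3 for Ferraro — Mbeki by 8–3.
Mbeki vs Pham: Mbeki, 7–4.
Janssen vs Blum: 9 to 2, Janssen.
Janssen vs Ferraro: Janssen preferred on 1+3+2+1+3 = 10 ballots; Janssen wins 10–1.
Janssen vs Pham: Janssen preferred on 1+3+1+3 = 8 ballots; Janssen wins 8–3.
Blum vs Ferraro: Blum, 11–0.
Blum vs Pham: Blum preferred on 1+3+1+3 = 8 ballots; Blum wins 8–3.
Ferraro vs Pham: Ferraro is ranked higher on 3 ballots, Pham on 8. Pham wins 8–3.
Janssen wins every pairwise contest, so Janssen is the Condorcet winner.

Janssen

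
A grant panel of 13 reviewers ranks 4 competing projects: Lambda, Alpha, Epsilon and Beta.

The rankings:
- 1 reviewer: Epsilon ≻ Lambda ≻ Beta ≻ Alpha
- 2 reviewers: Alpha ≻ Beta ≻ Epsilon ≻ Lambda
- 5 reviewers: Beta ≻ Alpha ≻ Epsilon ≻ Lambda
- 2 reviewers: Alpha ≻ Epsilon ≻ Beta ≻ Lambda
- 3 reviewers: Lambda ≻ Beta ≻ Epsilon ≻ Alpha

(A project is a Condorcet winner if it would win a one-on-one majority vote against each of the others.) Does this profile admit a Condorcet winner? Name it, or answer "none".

Pairwise majorities:
Lambda–Alpha: Alpha 9–4.
Lambda vs Epsilon: Epsilon, 10–3.
Lambda vs Beta: Beta, 9–4.
Alpha vs Epsilon: Alpha wins 9–4.
Alpha vs Beta: Beta, 9–4.
Epsilon–Beta: Beta 10–3.
Only Beta has no losses; Beta is the Condorcet winner.

Beta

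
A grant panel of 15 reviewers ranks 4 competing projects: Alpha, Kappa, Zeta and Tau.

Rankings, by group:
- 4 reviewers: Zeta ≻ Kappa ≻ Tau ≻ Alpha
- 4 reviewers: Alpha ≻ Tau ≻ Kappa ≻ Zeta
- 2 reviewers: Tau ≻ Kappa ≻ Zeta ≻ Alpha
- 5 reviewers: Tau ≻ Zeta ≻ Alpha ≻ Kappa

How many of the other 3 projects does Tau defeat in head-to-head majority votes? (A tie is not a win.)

Tau against each rival (15 reviewers):
Tau vs Alpha: Tau preferred on 4+2+5 = 11 ballots; Tau wins 11–4.
Tau vs Kappa: Tau is ranked higher on 4+2+5 = 11 ballots, Kappa on 4. Tau wins 11–4.
Tau vs Zeta: Tau preferred on 4+2+5 = 11 ballots; Tau wins 11–4.
Tau beats Alpha, Kappa, Zeta — 3 pairwise wins.

3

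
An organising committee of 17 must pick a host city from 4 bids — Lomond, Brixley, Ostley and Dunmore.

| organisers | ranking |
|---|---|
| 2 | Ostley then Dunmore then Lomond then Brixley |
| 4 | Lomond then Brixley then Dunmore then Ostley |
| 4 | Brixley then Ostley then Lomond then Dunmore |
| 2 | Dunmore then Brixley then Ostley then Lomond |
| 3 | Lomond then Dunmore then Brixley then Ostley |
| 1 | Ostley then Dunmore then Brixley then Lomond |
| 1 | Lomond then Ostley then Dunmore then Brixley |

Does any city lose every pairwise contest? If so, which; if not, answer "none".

Head-to-head results (17 organisers):
Lomond–Brixley: Lomond 10–7.
Lomond vs Ostley: Ostley, 9–8.
Lomond vs Dunmore: Lomond is ranked higher on 4+4+3+1 = 12 ballots, Dunmore on 5. Lomond wins 12–5.
Brixley–Ostley: Brixley 13–4.
Brixley vs Dunmore: Dunmore wins 9–8.
Ostley vs Dunmore: Ostley preferred on 2+4+1+1 = 8 ballots; Dunmore wins 9–8.
Each city has at least one pairwise win (Lomond beats Brixley; Brixley beats Ostley; Ostley beats Lomond; Dunmore beats Brixley) — no Condorcet loser.

none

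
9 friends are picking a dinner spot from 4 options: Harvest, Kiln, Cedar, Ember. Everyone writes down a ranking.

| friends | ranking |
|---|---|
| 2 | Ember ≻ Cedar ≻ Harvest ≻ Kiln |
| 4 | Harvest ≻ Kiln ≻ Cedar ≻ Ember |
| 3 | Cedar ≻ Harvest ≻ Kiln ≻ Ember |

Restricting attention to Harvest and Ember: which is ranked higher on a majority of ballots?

Harvest

Ballots ranking Harvest above Ember: 4 + 3 = 7.
Ballots ranking Ember above Harvest: 9 − 7 = 2.
Harvest wins the head-to-head 7–2.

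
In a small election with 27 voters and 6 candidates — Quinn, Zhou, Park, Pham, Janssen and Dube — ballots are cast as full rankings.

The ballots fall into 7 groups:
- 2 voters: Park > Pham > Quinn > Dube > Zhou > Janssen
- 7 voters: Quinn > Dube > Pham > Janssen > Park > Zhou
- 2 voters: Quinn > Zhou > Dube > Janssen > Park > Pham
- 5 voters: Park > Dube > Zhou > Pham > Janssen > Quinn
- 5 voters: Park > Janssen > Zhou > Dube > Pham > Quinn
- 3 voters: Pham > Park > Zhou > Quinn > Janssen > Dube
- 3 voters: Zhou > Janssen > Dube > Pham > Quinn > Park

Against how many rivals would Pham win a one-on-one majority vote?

Pham against each rival (27 voters):
Pham vs Quinn: Pham, 18–9.
Pham vs Zhou: Zhou, 15–12.
Pham vs Park: 13 to 14, Park.
Pham vs Janssen: Pham wins 17–10.
Pham–Dube: Dube 22–5.
Pham beats Quinn, Janssen; loses to Zhou, Park, Dube — 2 pairwise wins.

2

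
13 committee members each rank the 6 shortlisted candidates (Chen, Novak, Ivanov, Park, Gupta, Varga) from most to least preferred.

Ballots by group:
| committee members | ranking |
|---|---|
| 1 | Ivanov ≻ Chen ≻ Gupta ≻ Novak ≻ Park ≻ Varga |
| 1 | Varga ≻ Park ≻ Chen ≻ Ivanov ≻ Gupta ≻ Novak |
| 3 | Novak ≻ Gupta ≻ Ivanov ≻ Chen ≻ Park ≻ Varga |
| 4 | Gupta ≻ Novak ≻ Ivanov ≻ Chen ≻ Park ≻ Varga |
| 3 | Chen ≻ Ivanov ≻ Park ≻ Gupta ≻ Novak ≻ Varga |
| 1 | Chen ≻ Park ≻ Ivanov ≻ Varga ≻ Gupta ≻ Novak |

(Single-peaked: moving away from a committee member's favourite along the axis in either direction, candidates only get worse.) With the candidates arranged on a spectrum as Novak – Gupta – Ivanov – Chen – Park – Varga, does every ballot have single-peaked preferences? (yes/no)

yes

Axis positions: Novak=1, Gupta=2, Ivanov=3, Chen=4, Park=5, Varga=6.
Group 1 (peak Ivanov at position 3): ranking walks positions 3-4-2-1-5-6, expanding outward from the peak — single-peaked.
Group 2 (peak Varga at position 6): ranking walks positions 6-5-4-3-2-1, expanding outward from the peak — single-peaked.
Group 3 (peak Novak at position 1): ranking walks positions 1-2-3-4-5-6, expanding outward from the peak — single-peaked.
Group 4 (peak Gupta at position 2): ranking walks positions 2-1-3-4-5-6, expanding outward from the peak — single-peaked.
Group 5 (peak Chen at position 4): ranking walks positions 4-3-5-2-1-6, expanding outward from the peak — single-peaked.
Group 6 (peak Chen at position 4): ranking walks positions 4-5-3-6-2-1, expanding outward from the peak — single-peaked.
Every ranking is single-peaked on this axis.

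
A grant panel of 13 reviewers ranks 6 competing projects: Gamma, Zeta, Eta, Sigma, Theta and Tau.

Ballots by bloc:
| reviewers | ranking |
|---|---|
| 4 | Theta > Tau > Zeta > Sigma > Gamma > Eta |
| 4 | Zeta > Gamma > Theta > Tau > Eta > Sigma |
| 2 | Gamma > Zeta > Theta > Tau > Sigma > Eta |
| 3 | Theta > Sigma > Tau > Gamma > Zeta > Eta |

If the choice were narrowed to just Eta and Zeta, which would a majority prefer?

No ballot ranks Eta above Zeta: 0.
Ballots ranking Zeta above Eta: 13 − 0 = 13.
Zeta wins the head-to-head 13–0.

Zeta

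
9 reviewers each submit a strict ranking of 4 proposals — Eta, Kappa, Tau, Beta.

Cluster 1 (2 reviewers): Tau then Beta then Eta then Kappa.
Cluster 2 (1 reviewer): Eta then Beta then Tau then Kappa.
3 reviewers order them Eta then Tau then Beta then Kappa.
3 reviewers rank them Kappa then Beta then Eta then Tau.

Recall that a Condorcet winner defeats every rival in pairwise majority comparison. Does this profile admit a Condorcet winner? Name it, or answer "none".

Pairwise majorities:
Eta vs Kappa: Eta preferred on 2+1+3 = 6 ballots; Eta wins 6–3.
Eta vs Tau: Eta preferred on 1+3+3 = 7 ballots; Eta wins 7–2.
Eta vs Beta: Eta is ranked higher on 1+3 = 4 ballots, Beta on 5. Beta wins 5–4.
Kappa vs Tau: Tau, 6–3.
Kappa–Beta: Beta 6–3.
Tau vs Beta: 5 to 4, Tau.
Each project drops at least one matchup (Eta loses to Beta; Kappa loses to Eta; Tau loses to Eta; Beta loses to Tau); the cycle Eta > Tau > Beta > Eta rules out a Condorcet winner.

none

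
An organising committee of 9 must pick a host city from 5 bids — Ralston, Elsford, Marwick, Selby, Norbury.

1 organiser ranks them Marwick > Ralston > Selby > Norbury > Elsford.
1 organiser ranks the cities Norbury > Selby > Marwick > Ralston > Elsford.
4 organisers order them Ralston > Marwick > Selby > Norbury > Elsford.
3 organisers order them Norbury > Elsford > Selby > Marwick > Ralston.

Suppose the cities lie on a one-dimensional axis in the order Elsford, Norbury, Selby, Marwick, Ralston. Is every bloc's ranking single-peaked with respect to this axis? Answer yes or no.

Axis positions: Elsford=1, Norbury=2, Selby=3, Marwick=4, Ralston=5.
Bloc 1 (peak Marwick at position 4): ranking walks positions 4-5-3-2-1, expanding outward from the peak — single-peaked.
Bloc 2 (peak Norbury at position 2): ranking walks positions 2-3-4-5-1, expanding outward from the peak — single-peaked.
Bloc 3 (peak Ralston at position 5): ranking walks positions 5-4-3-2-1, expanding outward from the peak — single-peaked.
Bloc 4 (peak Norbury at position 2): ranking walks positions 2-1-3-4-5, expanding outward from the peak — single-peaked.
Every ranking is single-peaked on this axis.

yes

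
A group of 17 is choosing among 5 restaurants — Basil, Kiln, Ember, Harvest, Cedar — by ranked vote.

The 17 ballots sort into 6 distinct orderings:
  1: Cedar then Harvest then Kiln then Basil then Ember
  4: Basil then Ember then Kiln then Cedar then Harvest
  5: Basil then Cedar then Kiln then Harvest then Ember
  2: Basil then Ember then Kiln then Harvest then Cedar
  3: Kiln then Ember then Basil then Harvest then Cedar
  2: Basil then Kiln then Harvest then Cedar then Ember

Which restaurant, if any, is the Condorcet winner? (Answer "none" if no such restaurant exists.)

Basil

Check each pair by majority over 17 ballots:
Basil vs Kiln: Basil, 13–4.
Basil vs Ember: Basil, 14–3.
Basil vs Harvest: Basil wins 16–1.
Basil–Cedar: Basil 16–1.
Kiln–Ember: Kiln 11–6.
Kiln vs Harvest: Kiln wins 16–1.
Kiln vs Cedar: Kiln, 11–6.
Ember vs Harvest: Ember, 9–8.
Ember vs Cedar: Ember, 9–8.
Harvest–Cedar: Cedar 10–7.
Basil defeats every rival head-to-head and is the Condorcet winner.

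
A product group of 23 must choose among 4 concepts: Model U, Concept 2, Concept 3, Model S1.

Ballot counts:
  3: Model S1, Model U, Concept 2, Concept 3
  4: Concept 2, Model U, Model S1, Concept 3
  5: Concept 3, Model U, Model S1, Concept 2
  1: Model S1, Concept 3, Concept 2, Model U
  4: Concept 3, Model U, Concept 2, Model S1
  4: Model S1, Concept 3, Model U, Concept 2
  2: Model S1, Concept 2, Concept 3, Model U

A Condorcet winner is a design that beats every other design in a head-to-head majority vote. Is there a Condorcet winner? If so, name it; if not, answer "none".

none

Check each pair by majority over 23 ballots:
Model U vs Concept 2: Model U preferred on 3+5+4+4 = 16 ballots; Model U wins 16–7.
Model U vs Concept 3: 3+4 = 7 for Model U, 16 for Concept 3 — Concept 3 by 16–7.
Model U vs Model S1: 13 to 10, Model U.
Concept 2 vs Concept 3: Concept 2 is ranked higher on 3+4+2 = 9 ballots, Concept 3 on 14. Concept 3 wins 14–9.
Concept 2 vs Model S1: 4+4 = 8 for Concept 2, 15 for Model S1 — Model S1 by 15–8.
Concept 3 vs Model S1: 9 to 14, Model S1.
Each design drops at least one matchup (Model U loses to Concept 3; Concept 2 loses to Model U; Concept 3 loses to Model S1; Model S1 loses to Model U); the cycle Model U > Model S1 > Concept 3 > Model U rules out a Condorcet winner.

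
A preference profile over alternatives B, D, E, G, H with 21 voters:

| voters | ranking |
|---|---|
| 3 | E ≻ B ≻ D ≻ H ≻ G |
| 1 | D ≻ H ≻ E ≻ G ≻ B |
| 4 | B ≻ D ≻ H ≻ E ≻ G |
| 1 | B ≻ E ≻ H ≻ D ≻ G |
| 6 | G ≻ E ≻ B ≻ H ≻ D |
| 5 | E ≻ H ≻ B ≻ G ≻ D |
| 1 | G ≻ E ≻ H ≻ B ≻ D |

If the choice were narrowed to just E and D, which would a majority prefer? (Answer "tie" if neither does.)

Ballots ranking E above D: 3 + 1 + 6 + 5 + 1 = 16.
Ballots ranking D above E: 21 − 16 = 5.
E wins the head-to-head 16–5.

E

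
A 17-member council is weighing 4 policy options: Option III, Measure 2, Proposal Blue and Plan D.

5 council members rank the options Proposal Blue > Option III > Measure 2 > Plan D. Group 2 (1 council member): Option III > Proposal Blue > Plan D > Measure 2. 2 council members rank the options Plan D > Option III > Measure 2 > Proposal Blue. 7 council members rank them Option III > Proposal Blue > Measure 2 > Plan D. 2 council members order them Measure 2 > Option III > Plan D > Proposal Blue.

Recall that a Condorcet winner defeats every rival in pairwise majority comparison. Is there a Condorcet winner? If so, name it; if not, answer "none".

Head-to-head results (17 council members):
Option III vs Measure 2: 15 to 2, Option III.
Option III vs Proposal Blue: 12 to 5, Option III.
Option III vs Plan D: Option III preferred on 5+1+7+2 = 15 ballots; Option III wins 15–2.
Measure 2 vs Proposal Blue: 4 to 13, Proposal Blue.
Measure 2 vs Plan D: 5+7+2 = 14 for Measure 2, 3 for Plan D — Measure 2 by 14–3.
Proposal Blue vs Plan D: 13 to 4, Proposal Blue.
Only Option III has no losses; Option III is the Condorcet winner.

Option III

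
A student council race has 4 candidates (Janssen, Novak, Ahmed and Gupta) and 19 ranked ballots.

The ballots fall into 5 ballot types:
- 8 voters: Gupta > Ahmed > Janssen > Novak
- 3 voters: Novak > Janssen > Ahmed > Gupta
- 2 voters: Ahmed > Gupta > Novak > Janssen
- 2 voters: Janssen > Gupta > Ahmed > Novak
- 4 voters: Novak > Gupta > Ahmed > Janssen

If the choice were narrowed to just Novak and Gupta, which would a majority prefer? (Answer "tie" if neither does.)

Ballots ranking Novak above Gupta: 3 + 4 = 7.
Ballots ranking Gupta above Novak: 19 − 7 = 12.
Gupta wins the head-to-head 12–7.

Gupta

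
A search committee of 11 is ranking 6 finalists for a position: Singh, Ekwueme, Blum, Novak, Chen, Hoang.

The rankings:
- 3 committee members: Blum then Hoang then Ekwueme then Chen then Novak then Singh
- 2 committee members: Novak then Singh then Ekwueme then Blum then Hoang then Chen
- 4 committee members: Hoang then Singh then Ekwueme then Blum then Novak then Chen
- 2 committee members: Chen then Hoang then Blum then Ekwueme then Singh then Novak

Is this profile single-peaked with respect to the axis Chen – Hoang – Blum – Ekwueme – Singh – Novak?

Axis positions: Chen=1, Hoang=2, Blum=3, Ekwueme=4, Singh=5, Novak=6.
Bloc 1: ranking walks positions 3-2-4-1-6-5; Novak is ranked above Singh even though Singh lies between Novak and the peak Blum on the axis — preferences dip and rise again. Not single-peaked.
Bloc 2 (peak Novak at position 6): ranking walks positions 6-5-4-3-2-1, expanding outward from the peak — single-peaked.
Bloc 3: ranking walks positions 2-5-4-3-6-1; Singh is ranked above Blum even though Blum lies between Singh and the peak Hoang on the axis — preferences dip and rise again. Not single-peaked.
Bloc 4 (peak Chen at position 1): ranking walks positions 1-2-3-4-5-6, expanding outward from the peak — single-peaked.
Bloc 1 violates single-peakedness, so the profile is not single-peaked on this axis.

no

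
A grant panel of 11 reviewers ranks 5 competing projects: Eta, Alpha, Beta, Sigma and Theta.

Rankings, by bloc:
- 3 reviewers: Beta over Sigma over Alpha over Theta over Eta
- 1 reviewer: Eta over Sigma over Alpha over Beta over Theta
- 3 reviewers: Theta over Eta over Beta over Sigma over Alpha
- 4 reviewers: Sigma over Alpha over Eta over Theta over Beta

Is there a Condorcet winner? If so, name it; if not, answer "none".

none

Check each pair by majority over 11 ballots:
Eta vs Alpha: Alpha, 7–4.
Eta vs Beta: Eta preferred on 1+3+4 = 8 ballots; Eta wins 8–3.
Eta vs Sigma: 4 to 7, Sigma.
Eta vs Theta: Theta wins 6–5.
Alpha vs Beta: Alpha is ranked higher on 1+4 = 5 ballots, Beta on 6. Beta wins 6–5.
Alpha–Sigma: Sigma 11–0.
Alpha vs Theta: Alpha, 8–3.
Beta vs Sigma: 6 to 5, Beta.
Beta vs Theta: 4 to 7, Theta.
Sigma vs Theta: 3+1+4 = 8 for Sigma, 3 for Theta — Sigma by 8–3.
Every project loses at least once (Eta loses to Alpha; Alpha loses to Beta; Beta loses to Eta; Sigma loses to Beta; Theta loses to Alpha). The majority relation contains the cycle Eta beats Beta beats Alpha beats Eta, so there is no Condorcet winner.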